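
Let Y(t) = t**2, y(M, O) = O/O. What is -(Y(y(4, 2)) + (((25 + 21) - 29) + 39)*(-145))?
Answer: 8119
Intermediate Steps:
y(M, O) = 1
-(Y(y(4, 2)) + (((25 + 21) - 29) + 39)*(-145)) = -(1**2 + (((25 + 21) - 29) + 39)*(-145)) = -(1 + ((46 - 29) + 39)*(-145)) = -(1 + (17 + 39)*(-145)) = -(1 + 56*(-145)) = -(1 - 8120) = -1*(-8119) = 8119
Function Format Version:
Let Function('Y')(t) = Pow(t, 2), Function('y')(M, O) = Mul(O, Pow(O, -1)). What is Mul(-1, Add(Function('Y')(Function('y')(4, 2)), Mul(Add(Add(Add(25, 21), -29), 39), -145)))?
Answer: 8119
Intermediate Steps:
Function('y')(M, O) = 1
Mul(-1, Add(Function('Y')(Function('y')(4, 2)), Mul(Add(Add(Add(25, 21), -29), 39), -145))) = Mul(-1, Add(Pow(1, 2), Mul(Add(Add(Add(25, 21), -29), 39), -145))) = Mul(-1, Add(1, Mul(Add(Add(46, -29), 39), -145))) = Mul(-1, Add(1, Mul(Add(17, 39), -145))) = Mul(-1, Add(1, Mul(56, -145))) = Mul(-1, Add(1, -8120)) = Mul(-1, -8119) = 8119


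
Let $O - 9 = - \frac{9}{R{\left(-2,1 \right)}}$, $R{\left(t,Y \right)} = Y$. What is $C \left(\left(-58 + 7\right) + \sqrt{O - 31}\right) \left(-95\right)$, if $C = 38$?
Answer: $184110 - 3610 i \sqrt{31} \approx 1.8411 \cdot 10^{5} - 20100.0 i$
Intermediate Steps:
$O = 0$ ($O = 9 - \frac{9}{1} = 9 - 9 = 0$)
$C \left(\left(-58 + 7\right) + \sqrt{O - 31}\right) \left(-95\right) = 38 \left(\left(-58 + 7\right) + \sqrt{0 - 31}\right) \left(-95\right) = 38 \left(-51 + \sqrt{-31}\right) \left(-95\right) = 38 \left(-51 + i \sqrt{31}\right) \left(-95\right) = \left(-1938 + 38 i \sqrt{31}\right) \left(-95\right) = 184110 - 3610 i \sqrt{31}$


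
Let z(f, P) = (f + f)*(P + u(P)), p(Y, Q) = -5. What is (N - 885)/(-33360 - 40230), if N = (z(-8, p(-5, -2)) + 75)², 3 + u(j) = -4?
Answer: -11734/12265 ≈ -0.95671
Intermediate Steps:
u(j) = -7 (u(j) = -3 - 4 = -7)
z(f, P) = 2*f*(-7 + P) (z(f, P) = (f + f)*(P - 7) = (2*f)*(-7 + P) = 2*f*(-7 + P))
N = 71289 (N = (2*(-8)*(-7 - 5) + 75)² = (2*(-8)*(-12) + 75)² = (192 + 75)² = 267² = 71289)
(N - 885)/(-33360 - 40230) = (71289 - 885)/(-33360 - 40230) = 70404/(-73590) = 70404*(-1/73590) = -11734/12265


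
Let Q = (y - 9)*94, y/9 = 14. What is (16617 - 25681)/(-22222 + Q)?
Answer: 1133/1403 ≈ 0.80756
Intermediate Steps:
y = 126 (y = 9*14 = 126)
Q = 10998 (Q = (126 - 9)*94 = 117*94 = 10998)
(16617 - 25681)/(-22222 + Q) = (16617 - 25681)/(-22222 + 10998) = -9064/(-11224) = -9064*(-1/11224) = 1133/1403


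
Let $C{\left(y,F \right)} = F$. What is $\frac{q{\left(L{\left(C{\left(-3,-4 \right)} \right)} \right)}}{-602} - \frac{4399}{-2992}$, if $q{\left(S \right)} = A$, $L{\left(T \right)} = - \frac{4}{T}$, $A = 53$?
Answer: $\frac{1244811}{900592} \approx 1.3822$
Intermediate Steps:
$q{\left(S \right)} = 53$
$\frac{q{\left(L{\left(C{\left(-3,-4 \right)} \right)} \right)}}{-602} - \frac{4399}{-2992} = \frac{53}{-602} - \frac{4399}{-2992} = 53 \left(- \frac{1}{602}\right) - - \frac{4399}{2992} = - \frac{53}{602} + \frac{4399}{2992} = \frac{1244811}{900592}$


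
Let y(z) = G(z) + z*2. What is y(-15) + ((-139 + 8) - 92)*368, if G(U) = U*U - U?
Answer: -81854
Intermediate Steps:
G(U) = U² - U
y(z) = 2*z + z*(-1 + z) (y(z) = z*(-1 + z) + z*2 = z*(-1 + z) + 2*z = 2*z + z*(-1 + z))
y(-15) + ((-139 + 8) - 92)*368 = -15*(1 - 15) + ((-139 + 8) - 92)*368 = -15*(-14) + (-131 - 92)*368 = 210 - 223*368 = 210 - 82064 = -81854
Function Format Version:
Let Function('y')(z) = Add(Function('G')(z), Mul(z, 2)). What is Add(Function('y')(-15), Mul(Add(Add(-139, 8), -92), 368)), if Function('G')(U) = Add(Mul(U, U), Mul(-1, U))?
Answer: -81854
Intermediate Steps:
Function('G')(U) = Add(Pow(U, 2), Mul(-1, U))
Function('y')(z) = Add(Mul(2, z), Mul(z, Add(-1, z))) (Function('y')(z) = Add(Mul(z, Add(-1, z)), Mul(z, 2)) = Add(Mul(z, Add(-1, z)), Mul(2, z)) = Add(Mul(2, z), Mul(z, Add(-1, z))))
Add(Function('y')(-15), Mul(Add(Add(-139, 8), -92), 368)) = Add(Mul(-15, Add(1, -15)), Mul(Add(Add(-139, 8), -92), 368)) = Add(Mul(-15, -14), Mul(Add(-131, -92), 368)) = Add(210, Mul(-223, 368)) = Add(210, -82064) = -81854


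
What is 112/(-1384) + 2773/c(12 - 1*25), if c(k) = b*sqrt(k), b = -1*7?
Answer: -14/173 + 2773*I*sqrt(13)/91 ≈ -0.080925 + 109.87*I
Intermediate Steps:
b = -7
c(k) = -7*sqrt(k)
112/(-1384) + 2773/c(12 - 1*25) = 112/(-1384) + 2773/((-7*sqrt(12 - 1*25))) = 112*(-1/1384) + 2773/((-7*sqrt(12 - 25))) = -14/173 + 2773/((-7*I*sqrt(13))) = -14/173 + 2773*(I*sqrt(13)/91) = -14/173 + 2773*I*sqrt(13)/91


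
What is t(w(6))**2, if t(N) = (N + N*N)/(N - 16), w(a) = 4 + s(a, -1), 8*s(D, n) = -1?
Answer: 1461681/602176 ≈ 2.4273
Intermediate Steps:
s(D, n) = -1/8 (s(D, n) = (1/8)*(-1) = -1/8)
w(a) = 31/8 (w(a) = 4 - 1/8 = 31/8)
t(N) = (N + N**2)/(-16 + N)
t(w(6))**2 = (31*(1 + 31/8)/(8*(-16 + 31/8)))**2 = ((31/8)*(39/8)/(-97/8))**2 = ((31/8)*(-8/97)*(39/8))**2 = (-1209/776)**2 = 1461681/602176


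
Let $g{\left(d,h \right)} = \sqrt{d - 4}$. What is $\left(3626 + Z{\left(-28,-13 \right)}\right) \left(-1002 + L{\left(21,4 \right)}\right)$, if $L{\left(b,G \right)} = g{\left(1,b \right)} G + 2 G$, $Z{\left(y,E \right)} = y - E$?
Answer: $-3589334 + 14444 i \sqrt{3} \approx -3.5893 \cdot 10^{6} + 25018.0 i$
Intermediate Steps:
$g{\left(d,h \right)} = \sqrt{-4 + d}$
$L{\left(b,G \right)} = 2 G + i G \sqrt{3}$ ($L{\left(b,G \right)} = \sqrt{-4 + 1} G + 2 G = \sqrt{-3} G + 2 G = i \sqrt{3} G + 2 G = i G \sqrt{3} + 2 G = 2 G + i G \sqrt{3}$)
$\left(3626 + Z{\left(-28,-13 \right)}\right) \left(-1002 + L{\left(21,4 \right)}\right) = \left(3626 - 15\right) \left(-1002 + 4 \left(2 + i \sqrt{3}\right)\right) = \left(3626 + \left(-28 + 13\right)\right) \left(-1002 + \left(8 + 4 i \sqrt{3}\right)\right) = \left(3626 - 15\right) \left(-994 + 4 i \sqrt{3}\right) = 3611 \left(-994 + 4 i \sqrt{3}\right) = -3589334 + 14444 i \sqrt{3}$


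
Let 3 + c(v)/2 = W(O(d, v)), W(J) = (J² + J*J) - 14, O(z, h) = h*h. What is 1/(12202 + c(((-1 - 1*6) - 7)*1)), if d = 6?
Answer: 1/165832 ≈ 6.0302e-6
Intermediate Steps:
O(z, h) = h²
W(J) = -14 + 2*J² (W(J) = (J² + J²) - 14 = 2*J² - 14 = -14 + 2*J²)
c(v) = -34 + 4*v⁴ (c(v) = -6 + 2*(-14 + 2*(v²)²) = -6 + 2*(-14 + 2*v⁴) = -6 + (-28 + 4*v⁴) = -34 + 4*v⁴)
1/(12202 + c(((-1 - 1*6) - 7)*1)) = 1/(12202 + (-34 + 4*(((-1 - 1*6) - 7)*1)⁴)) = 1/(12202 + (-34 + 4*(((-1 - 6) - 7)*1)⁴)) = 1/(12202 + (-34 + 4*((-7 - 7)*1)⁴)) = 1/(12202 + (-34 + 4*(-14*1)⁴)) = 1/(12202 + (-34 + 4*(-14)⁴)) = 1/(12202 + (-34 + 4*38416)) = 1/(12202 + (-34 + 153664)) = 1/(12202 + 153630) = 1/165832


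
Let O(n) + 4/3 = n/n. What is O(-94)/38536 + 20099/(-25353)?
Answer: -774543515/977003208 ≈ -0.79278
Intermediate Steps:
O(n) = -⅓ (O(n) = -4/3 + n/n = -4/3 + 1 = -⅓)
O(-94)/38536 + 20099/(-25353) = -⅓/38536 + 20099/(-25353) = -⅓*1/38536 + 20099*(-1/25353) = -1/115608 - 20099/25353 = -774543515/977003208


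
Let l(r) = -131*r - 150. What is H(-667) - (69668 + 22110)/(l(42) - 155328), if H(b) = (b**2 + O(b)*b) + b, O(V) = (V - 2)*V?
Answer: -23920542868421/80490 ≈ -2.9719e+8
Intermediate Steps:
O(V) = V*(-2 + V) (O(V) = (-2 + V)*V = V*(-2 + V))
l(r) = -150 - 131*r
H(b) = b + b**2 + b**2*(-2 + b) (H(b) = (b**2 + (b*(-2 + b))*b) + b = (b**2 + b**2*(-2 + b)) + b = b + b**2 + b**2*(-2 + b))
H(-667) - (69668 + 22110)/(l(42) - 155328) = -667*(1 + (-667)**2 - 1*(-667)) - (69668 + 22110)/((-150 - 131*42) - 155328) = -667*(1 + 444889 + 667) - 91778/((-150 - 5502) - 155328) = -667*445557 - 91778/(-5652 - 155328) = -297186519 - 91778/(-160980) = -297186519 - 91778*(-1)/160980 = -297186519 - 1*(-45889/80490) = -297186519 + 45889/80490 = -23920542868421/80490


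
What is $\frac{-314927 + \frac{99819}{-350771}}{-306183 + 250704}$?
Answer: $\frac{110467358536}{19460424309} \approx 5.6765$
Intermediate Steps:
$\frac{-314927 + \frac{99819}{-350771}}{-306183 + 250704} = \frac{-314927 + 99819 \left(- \frac{1}{350771}\right)}{-55479} = \left(-314927 - \frac{99819}{350771}\right) \left(- \frac{1}{55479}\right) = \left(- \frac{110467358536}{350771}\right) \left(- \frac{1}{55479}\right) = \frac{110467358536}{19460424309}$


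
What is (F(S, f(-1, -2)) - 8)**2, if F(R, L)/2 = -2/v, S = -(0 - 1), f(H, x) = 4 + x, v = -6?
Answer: 484/9 ≈ 53.778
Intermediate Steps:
S = 1 (S = -1*(-1) = 1)
F(R, L) = 2/3 (F(R, L) = 2*(-2/(-6)) = 2*(-2*(-1/6)) = 2*(1/3) = 2/3)
(F(S, f(-1, -2)) - 8)**2 = (2/3 - 8)**2 = (-22/3)**2 = 484/9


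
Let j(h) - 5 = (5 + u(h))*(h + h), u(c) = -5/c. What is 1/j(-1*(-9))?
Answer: 1/85 ≈ 0.011765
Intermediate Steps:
j(h) = 5 + 2*h*(5 - 5/h) (j(h) = 5 + (5 - 5/h)*(h + h) = 5 + (5 - 5/h)*(2*h) = 5 + 2*h*(5 - 5/h))
1/j(-1*(-9)) = 1/(-5 + 10*(-1*(-9))) = 1/(-5 + 10*9) = 1/(-5 + 90) = 1/85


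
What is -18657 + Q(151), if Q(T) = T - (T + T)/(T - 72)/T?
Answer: -1461976/79 ≈ -18506.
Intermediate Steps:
Q(T) = T - 2/(-72 + T) (Q(T) = T - (2*T)/(-72 + T)/T = T - 2*T/(-72 + T)/T = T - 2/(-72 + T))
-18657 + Q(151) = -18657 + (-2 + 151**2 - 72*151)/(-72 + 151) = -18657 + (-2 + 22801 - 10872)/79 = -18657 + (1/79)*11927 = -18657 + 11927/79 = -1461976/79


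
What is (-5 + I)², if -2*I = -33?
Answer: 529/4 ≈ 132.25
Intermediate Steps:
I = 33/2 (I = -½*(-33) = 33/2 ≈ 16.500)
(-5 + I)² = (-5 + 33/2)² = (23/2)² = 529/4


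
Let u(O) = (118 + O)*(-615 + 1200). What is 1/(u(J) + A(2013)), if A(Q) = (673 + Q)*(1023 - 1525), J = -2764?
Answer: -1/2896282 ≈ -3.4527e-7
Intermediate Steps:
A(Q) = -337846 - 502*Q (A(Q) = (673 + Q)*(-502) = -337846 - 502*Q)
u(O) = 69030 + 585*O (u(O) = (118 + O)*585 = 69030 + 585*O)
1/(u(J) + A(2013)) = 1/((69030 + 585*(-2764)) + (-337846 - 502*2013)) = 1/((69030 - 1616940) + (-337846 - 1010526)) = 1/(-1547910 - 1348372) = 1/(-2896282) = -1/2896282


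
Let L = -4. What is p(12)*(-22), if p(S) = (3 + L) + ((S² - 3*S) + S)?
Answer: -2618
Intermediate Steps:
p(S) = -1 + S² - 2*S (p(S) = (3 - 4) + ((S² - 3*S) + S) = -1 + (S² - 2*S) = -1 + S² - 2*S)
p(12)*(-22) = (-1 + 12² - 2*12)*(-22) = (-1 + 144 - 24)*(-22) = 119*(-22) = -2618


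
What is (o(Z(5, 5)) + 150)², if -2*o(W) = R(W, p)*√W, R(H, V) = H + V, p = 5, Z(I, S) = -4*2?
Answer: 22482 + 900*I*√2 ≈ 22482.0 + 1272.8*I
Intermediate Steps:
Z(I, S) = -8
o(W) = -√W*(5 + W)/2 (o(W) = -(W + 5)*√W/2 = -(5 + W)*√W/2 = -√W*(5 + W)/2)
(o(Z(5, 5)) + 150)² = (√(-8)*(-5 - 1*(-8))/2 + 150)² = ((2*I*√2)*(-5 + 8)/2 + 150)² = ((½)*(2*I*√2)*3 + 150)² = (3*I*√2 + 150)² = (150 + 3*I*√2)²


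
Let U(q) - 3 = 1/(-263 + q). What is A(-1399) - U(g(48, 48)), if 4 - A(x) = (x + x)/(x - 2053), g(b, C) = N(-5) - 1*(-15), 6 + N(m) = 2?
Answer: 42065/217476 ≈ 0.19342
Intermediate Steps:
N(m) = -4 (N(m) = -6 + 2 = -4)
g(b, C) = 11 (g(b, C) = -4 - 1*(-15) = -4 + 15 = 11)
U(q) = 3 + 1/(-263 + q)
A(x) = 4 - 2*x/(-2053 + x) (A(x) = 4 - (x + x)/(x - 2053) = 4 - 2*x/(-2053 + x))
A(-1399) - U(g(48, 48)) = 2*(-4106 - 1399)/(-2053 - 1399) - (-788 + 3*11)/(-263 + 11) = 2*(-5505)/(-3452) - (-788 + 33)/(-252) = 2*(-1/3452)*(-5505) - (-1)*(-755)/252 = 5505/1726 - 1*755/252 = 5505/1726 - 755/252 = 42065/217476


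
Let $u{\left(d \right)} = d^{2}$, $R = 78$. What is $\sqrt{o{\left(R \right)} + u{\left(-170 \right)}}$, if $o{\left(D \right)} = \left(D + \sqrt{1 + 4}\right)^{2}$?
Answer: $\sqrt{34989 + 156 \sqrt{5}} \approx 187.98$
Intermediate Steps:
$o{\left(D \right)} = \left(D + \sqrt{5}\right)^{2}$
$\sqrt{o{\left(R \right)} + u{\left(-170 \right)}} = \sqrt{\left(78 + \sqrt{5}\right)^{2} + \left(-170\right)^{2}} = \sqrt{\left(78 + \sqrt{5}\right)^{2} + 28900} = \sqrt{28900 + \left(78 + \sqrt{5}\right)^{2}}$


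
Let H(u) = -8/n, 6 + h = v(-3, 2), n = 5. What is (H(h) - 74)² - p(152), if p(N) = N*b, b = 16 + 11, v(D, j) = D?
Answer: 40284/25 ≈ 1611.4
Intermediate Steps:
b = 27
h = -9 (h = -6 - 3 = -9)
p(N) = 27*N (p(N) = N*27 = 27*N)
H(u) = -8/5
(H(h) - 74)² - p(152) = (-8/5 - 74)² - 27*152 = (-378/5)² - 1*4104 = 142884/25 - 4104 = 40284/25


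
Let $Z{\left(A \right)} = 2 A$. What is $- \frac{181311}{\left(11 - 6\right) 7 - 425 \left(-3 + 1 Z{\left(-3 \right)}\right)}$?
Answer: $- \frac{181311}{3860} \approx -46.972$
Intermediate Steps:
$- \frac{181311}{\left(11 - 6\right) 7 - 425 \left(-3 + 1 Z{\left(-3 \right)}\right)} = - \frac{181311}{\left(11 - 6\right) 7 - 425 \left(-3 + 1 \cdot 2 \left(-3\right)\right)} = - \frac{181311}{5 \cdot 7 - 425 \left(-3 + 1 \left(-6\right)\right)} = - \frac{181311}{35 - 425 \left(-3 - 6\right)} = - \frac{181311}{35 - -3825} = - \frac{181311}{35 + 3825} = - \frac{181311}{3860}$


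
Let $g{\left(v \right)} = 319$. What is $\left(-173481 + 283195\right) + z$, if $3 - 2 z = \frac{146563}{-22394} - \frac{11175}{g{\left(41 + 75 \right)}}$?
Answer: $\frac{1567843169213}{14287372} \approx 1.0974 \cdot 10^{5}$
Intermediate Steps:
$z = \frac{318437605}{14287372}$ ($z = \frac{3}{2} - \frac{\frac{146563}{-22394} - \frac{11175}{319}}{2} = \frac{3}{2} - \frac{146563 \left(- \frac{1}{22394}\right) - \frac{11175}{319}}{2} = \frac{3}{2} - \frac{- \frac{146563}{22394} - \frac{11175}{319}}{2} = \frac{3}{2} - - \frac{297006547}{14287372} = \frac{3}{2} + \frac{297006547}{14287372} = \frac{318437605}{14287372} \approx 22.288$)
$\left(-173481 + 283195\right) + z = \left(-173481 + 283195\right) + \frac{318437605}{14287372} = 109714 + \frac{318437605}{14287372} = \frac{1567843169213}{14287372}$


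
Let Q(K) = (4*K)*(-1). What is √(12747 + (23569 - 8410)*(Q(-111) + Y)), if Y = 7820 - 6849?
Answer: 18*√66243 ≈ 4632.8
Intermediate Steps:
Q(K) = -4*K
Y = 971
√(12747 + (23569 - 8410)*(Q(-111) + Y)) = √(12747 + (23569 - 8410)*(-4*(-111) + 971)) = √(12747 + 15159*(444 + 971)) = √(12747 + 15159*1415) = √(12747 + 21449985) = √21462732 = 18*√66243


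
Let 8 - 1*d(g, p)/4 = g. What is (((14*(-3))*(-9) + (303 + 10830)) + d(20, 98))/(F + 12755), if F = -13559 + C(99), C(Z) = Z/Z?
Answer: -11463/803 ≈ -14.275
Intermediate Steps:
C(Z) = 1
d(g, p) = 32 - 4*g
F = -13558 (F = -13559 + 1 = -13558)
(((14*(-3))*(-9) + (303 + 10830)) + d(20, 98))/(F + 12755) = (((14*(-3))*(-9) + (303 + 10830)) + (32 - 4*20))/(-13558 + 12755) = ((-42*(-9) + 11133) + (32 - 80))/(-803) = ((378 + 11133) - 48)*(-1/803) = (11511 - 48)*(-1/803) = 11463*(-1/803) = -11463/803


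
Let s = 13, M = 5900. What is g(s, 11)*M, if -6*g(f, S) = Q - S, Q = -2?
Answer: 38350/3 ≈ 12783.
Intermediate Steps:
g(f, S) = 1/3 + S/6 (g(f, S) = -(-2 - S)/6 = 1/3 + S/6)
g(s, 11)*M = (1/3 + (1/6)*11)*5900 = (1/3 + 11/6)*5900 = (13/6)*5900 = 38350/3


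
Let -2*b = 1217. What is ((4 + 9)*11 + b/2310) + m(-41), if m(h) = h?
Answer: 470023/4620 ≈ 101.74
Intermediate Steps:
b = -1217/2 (b = -½*1217 = -1217/2 ≈ -608.50)
((4 + 9)*11 + b/2310) + m(-41) = ((4 + 9)*11 - 1217/2/2310) - 41 = (13*11 - 1217/2*1/2310) - 41 = (143 - 1217/4620) - 41 = 659443/4620 - 41 = 470023/4620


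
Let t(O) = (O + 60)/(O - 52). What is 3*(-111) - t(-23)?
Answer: -24938/75 ≈ -332.51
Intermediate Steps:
t(O) = (60 + O)/(-52 + O)
3*(-111) - t(-23) = 3*(-111) - (60 - 23)/(-52 - 23) = -333 - 37/(-75) = -333 - (-1)*37/75 = -333 - 1*(-37/75) = -333 + 37/75 = -24938/75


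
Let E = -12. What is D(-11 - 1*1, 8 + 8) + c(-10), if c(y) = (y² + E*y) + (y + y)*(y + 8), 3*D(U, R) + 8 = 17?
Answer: 263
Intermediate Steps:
D(U, R) = 3 (D(U, R) = -8/3 + (⅓)*17 = -8/3 + 17/3 = 3)
c(y) = y² - 12*y + 2*y*(8 + y) (c(y) = (y² - 12*y) + (y + y)*(y + 8) = (y² - 12*y) + (2*y)*(8 + y) = (y² - 12*y) + 2*y*(8 + y) = y² - 12*y + 2*y*(8 + y))
D(-11 - 1*1, 8 + 8) + c(-10) = 3 - 10*(4 + 3*(-10)) = 3 - 10*(4 - 30) = 3 - 10*(-26) = 3 + 260 = 263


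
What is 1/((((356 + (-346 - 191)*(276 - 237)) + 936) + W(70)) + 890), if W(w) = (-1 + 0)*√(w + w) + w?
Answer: -18691/349353341 + 2*√35/349353341 ≈ -5.3468e-5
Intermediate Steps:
W(w) = w - √2*√w (W(w) = -√(2*w) + w = -√2*√w + w = w - √2*√w)
1/((((356 + (-346 - 191)*(276 - 237)) + 936) + W(70)) + 890) = 1/((((356 + (-346 - 191)*(276 - 237)) + 936) + (70 - √2*√70)) + 890) = 1/((((356 - 537*39) + 936) + (70 - 2*√35)) + 890) = 1/((((356 - 20943) + 936) + (70 - 2*√35)) + 890) = 1/(((-20587 + 936) + (70 - 2*√35)) + 890) = 1/((-19651 + (70 - 2*√35)) + 890) = 1/((-19581 - 2*√35) + 890) = 1/(-18691 - 2*√35)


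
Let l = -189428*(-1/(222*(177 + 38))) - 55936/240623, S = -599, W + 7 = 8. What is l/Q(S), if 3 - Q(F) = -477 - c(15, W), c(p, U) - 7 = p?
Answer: 10727727091/1441359441645 ≈ 0.0074428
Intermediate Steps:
W = 1 (W = -7 + 8 = 1)
c(p, U) = 7 + p
Q(F) = 502 (Q(F) = 3 - (-477 - (7 + 15)) = 3 - (-477 - 1*22) = 3 - (-477 - 22) = 3 - 1*(-499) = 3 + 499 = 502)
l = 21455454182/5742467895 (l = -189428/((-222*215)) - 55936*1/240623 = -189428/(-47730) - 55936/240623 = -189428*(-1/47730) - 55936/240623 = 94714/23865 - 55936/240623 = 21455454182/5742467895 ≈ 3.7363)
l/Q(S) = (21455454182/5742467895)/502 = (21455454182/5742467895)*(1/502) = 10727727091/1441359441645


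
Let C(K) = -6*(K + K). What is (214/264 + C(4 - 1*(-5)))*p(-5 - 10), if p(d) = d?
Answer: 70745/44 ≈ 1607.8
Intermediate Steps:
C(K) = -12*K
(214/264 + C(4 - 1*(-5)))*p(-5 - 10) = (214/264 - 12*(4 - 1*(-5)))*(-5 - 10) = (214*(1/264) - 12*(4 + 5))*(-15) = (107/132 - 12*9)*(-15) = (107/132 - 108)*(-15) = -14149/132*(-15) = 70745/44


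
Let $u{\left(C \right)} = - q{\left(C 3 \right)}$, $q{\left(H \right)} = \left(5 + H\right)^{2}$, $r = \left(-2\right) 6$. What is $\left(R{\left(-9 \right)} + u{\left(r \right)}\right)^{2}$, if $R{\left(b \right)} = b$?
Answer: $940900$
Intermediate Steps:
$r = -12$
$u{\left(C \right)} = - \left(5 + 3 C\right)^{2}$ ($u{\left(C \right)} = - \left(5 + C 3\right)^{2} = - \left(5 + 3 C\right)^{2}$)
$\left(R{\left(-9 \right)} + u{\left(r \right)}\right)^{2} = \left(-9 - \left(5 + 3 \left(-12\right)\right)^{2}\right)^{2} = \left(-9 - \left(5 - 36\right)^{2}\right)^{2} = \left(-9 - \left(-31\right)^{2}\right)^{2} = \left(-9 - 961\right)^{2} = \left(-970\right)^{2} = 940900$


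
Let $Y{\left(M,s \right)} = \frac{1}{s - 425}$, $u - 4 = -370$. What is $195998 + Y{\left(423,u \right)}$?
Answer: $\frac{155034417}{791} \approx 1.96 \cdot 10^{5}$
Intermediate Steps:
$u = -366$ ($u = 4 - 370 = -366$)
$Y{\left(M,s \right)} = \frac{1}{-425 + s}$
$195998 + Y{\left(423,u \right)} = 195998 + \frac{1}{-425 - 366} = 195998 + \frac{1}{-791} = 195998 - \frac{1}{791} = \frac{155034417}{791}$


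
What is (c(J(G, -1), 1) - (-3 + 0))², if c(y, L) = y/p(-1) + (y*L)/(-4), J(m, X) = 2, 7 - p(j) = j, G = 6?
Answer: 121/16 ≈ 7.5625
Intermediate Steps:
p(j) = 7 - j
c(y, L) = y/8 - L*y/4 (c(y, L) = y/(7 - 1*(-1)) + (y*L)/(-4) = y/(7 + 1) + (L*y)*(-¼) = y/8 - L*y/4)
(c(J(G, -1), 1) - (-3 + 0))² = ((⅛)*2*(1 - 2*1) - (-3 + 0))² = ((⅛)*2*(1 - 2) - 1*(-3))² = ((⅛)*2*(-1) + 3)² = (-¼ + 3)² = (11/4)² = 121/16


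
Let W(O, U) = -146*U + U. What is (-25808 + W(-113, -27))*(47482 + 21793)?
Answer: -1516637575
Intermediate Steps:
W(O, U) = -145*U
(-25808 + W(-113, -27))*(47482 + 21793) = (-25808 - 145*(-27))*(47482 + 21793) = (-25808 + 3915)*69275 = -21893*69275 = -1516637575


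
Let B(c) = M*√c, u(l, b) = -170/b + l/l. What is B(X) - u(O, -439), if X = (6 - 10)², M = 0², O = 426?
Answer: -609/439 ≈ -1.3872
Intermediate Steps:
u(l, b) = 1 - 170/b (u(l, b) = -170/b + 1 = 1 - 170/b)
M = 0
X = 16 (X = (-4)² = 16)
B(c) = 0 (B(c) = 0*√c = 0)
B(X) - u(O, -439) = 0 - (-170 - 439)/(-439) = 0 - (-1)*(-609)/439 = 0 - 1*609/439 = 0 - 609/439 = -609/439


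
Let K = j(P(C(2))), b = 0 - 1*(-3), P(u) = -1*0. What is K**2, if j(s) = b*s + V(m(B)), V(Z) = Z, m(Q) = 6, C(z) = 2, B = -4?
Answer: 36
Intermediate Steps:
P(u) = 0
b = 3 (b = 0 + 3 = 3)
j(s) = 6 + 3*s (j(s) = 3*s + 6 = 6 + 3*s)
K = 6 (K = 6 + 3*0 = 6 + 0 = 6)
K**2 = 6**2 = 36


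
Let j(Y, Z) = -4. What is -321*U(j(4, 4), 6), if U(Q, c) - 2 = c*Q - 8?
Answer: 9630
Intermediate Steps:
U(Q, c) = -6 + Q*c (U(Q, c) = 2 + (c*Q - 8) = 2 + (Q*c - 8) = 2 + (-8 + Q*c) = -6 + Q*c)
-321*U(j(4, 4), 6) = -321*(-6 - 4*6) = -321*(-6 - 24) = -321*(-30) = 9630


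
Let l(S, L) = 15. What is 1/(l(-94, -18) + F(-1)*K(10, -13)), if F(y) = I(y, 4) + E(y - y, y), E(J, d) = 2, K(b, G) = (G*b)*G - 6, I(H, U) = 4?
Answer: 1/10119 ≈ 9.8824e-5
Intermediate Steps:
K(b, G) = -6 + b*G**2 (K(b, G) = b*G**2 - 6 = -6 + b*G**2)
F(y) = 6 (F(y) = 4 + 2 = 6)
1/(l(-94, -18) + F(-1)*K(10, -13)) = 1/(15 + 6*(-6 + 10*(-13)**2)) = 1/(15 + 6*(-6 + 10*169)) = 1/(15 + 6*(-6 + 1690)) = 1/(15 + 6*1684) = 1/(15 + 10104) = 1/10119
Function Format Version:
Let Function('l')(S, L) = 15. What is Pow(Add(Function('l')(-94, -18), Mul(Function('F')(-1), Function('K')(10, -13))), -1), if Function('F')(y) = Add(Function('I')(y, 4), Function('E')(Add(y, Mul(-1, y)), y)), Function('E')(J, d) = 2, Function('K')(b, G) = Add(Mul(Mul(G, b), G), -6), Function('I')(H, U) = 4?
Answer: Rational(1, 10119) ≈ 9.8824e-5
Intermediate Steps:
Function('K')(b, G) = Add(-6, Mul(b, Pow(G, 2))) (Function('K')(b, G) = Add(Mul(b, Pow(G, 2)), -6) = Add(-6, Mul(b, Pow(G, 2))))
Function('F')(y) = 6 (Function('F')(y) = Add(4, 2) = 6)
Pow(Add(Function('l')(-94, -18), Mul(Function('F')(-1), Function('K')(10, -13))), -1) = Pow(Add(15, Mul(6, Add(-6, Mul(10, Pow(-13, 2))))), -1) = Pow(Add(15, Mul(6, Add(-6, Mul(10, 169)))), -1) = Pow(Add(15, Mul(6, Add(-6, 1690))), -1) = Pow(Add(15, Mul(6, 1684)), -1) = Pow(Add(15, 10104), -1) = Pow(10119, -1) = Rational(1, 10119)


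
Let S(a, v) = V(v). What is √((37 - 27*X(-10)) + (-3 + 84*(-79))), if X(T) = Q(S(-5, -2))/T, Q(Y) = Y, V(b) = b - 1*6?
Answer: I*√165590/5 ≈ 81.385*I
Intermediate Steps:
V(b) = -6 + b (V(b) = b - 6 = -6 + b)
S(a, v) = -6 + v
X(T) = -8/T (X(T) = (-6 - 2)/T = -8/T)
√((37 - 27*X(-10)) + (-3 + 84*(-79))) = √((37 - (-216)/(-10)) + (-3 + 84*(-79))) = √((37 - (-216)*(-1)/10) + (-3 - 6636)) = √((37 - 27*⅘) - 6639) = √((37 - 108/5) - 6639) = √(77/5 - 6639) = √(-33118/5) = I*√165590/5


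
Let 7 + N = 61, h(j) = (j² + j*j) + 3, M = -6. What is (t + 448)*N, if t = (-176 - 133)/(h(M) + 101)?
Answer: 2120553/88 ≈ 24097.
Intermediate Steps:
h(j) = 3 + 2*j² (h(j) = (j² + j²) + 3 = 2*j² + 3 = 3 + 2*j²)
N = 54 (N = -7 + 61 = 54)
t = -309/176 (t = (-176 - 133)/((3 + 2*(-6)²) + 101) = -309/((3 + 2*36) + 101) = -309/((3 + 72) + 101) = -309/(75 + 101) = -309/176 ≈ -1.7557)
(t + 448)*N = (-309/176 + 448)*54 = (78539/176)*54 = 2120553/88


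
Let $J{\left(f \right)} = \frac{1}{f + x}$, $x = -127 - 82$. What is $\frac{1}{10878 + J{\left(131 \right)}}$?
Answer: $\frac{78}{848483} \approx 9.1929 \cdot 10^{-5}$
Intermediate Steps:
$x = -209$ ($x = -127 - 82 = -209$)
$J{\left(f \right)} = \frac{1}{-209 + f}$ ($J{\left(f \right)} = \frac{1}{f - 209} = \frac{1}{-209 + f}$)
$\frac{1}{10878 + J{\left(131 \right)}} = \frac{1}{10878 + \frac{1}{-209 + 131}} = \frac{1}{10878 + \frac{1}{-78}} = \frac{1}{10878 - \frac{1}{78}} = \frac{1}{\frac{848483}{78}} = \frac{78}{848483}$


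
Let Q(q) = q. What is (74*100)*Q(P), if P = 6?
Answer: 44400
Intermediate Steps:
(74*100)*Q(P) = (74*100)*6 = 7400*6 = 44400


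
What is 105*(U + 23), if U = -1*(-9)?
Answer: 3360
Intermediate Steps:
U = 9
105*(U + 23) = 105*(9 + 23) = 105*32 = 3360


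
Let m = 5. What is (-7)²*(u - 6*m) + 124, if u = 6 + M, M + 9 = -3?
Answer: -1640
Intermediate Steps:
M = -12 (M = -9 - 3 = -12)
u = -6 (u = 6 - 12 = -6)
(-7)²*(u - 6*m) + 124 = (-7)²*(-6 - 6*5) + 124 = 49*(-6 - 30) + 124 = 49*(-36) + 124 = -1764 + 124 = -1640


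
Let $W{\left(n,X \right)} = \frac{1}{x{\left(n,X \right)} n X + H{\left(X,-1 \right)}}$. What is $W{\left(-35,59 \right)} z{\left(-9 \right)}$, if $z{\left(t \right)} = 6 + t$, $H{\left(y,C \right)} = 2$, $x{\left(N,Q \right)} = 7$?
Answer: $\frac{3}{14453} \approx 0.00020757$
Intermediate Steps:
$W{\left(n,X \right)} = \frac{1}{2 + 7 X n}$ ($W{\left(n,X \right)} = \frac{1}{7 n X + 2} = \frac{1}{7 X n + 2} = \frac{1}{2 + 7 X n}$)
$W{\left(-35,59 \right)} z{\left(-9 \right)} = \frac{6 - 9}{2 + 7 \cdot 59 \left(-35\right)} = \frac{1}{2 - 14455} \left(-3\right) = \frac{1}{-14453} \left(-3\right) = \left(- \frac{1}{14453}\right) \left(-3\right) = \frac{3}{14453}$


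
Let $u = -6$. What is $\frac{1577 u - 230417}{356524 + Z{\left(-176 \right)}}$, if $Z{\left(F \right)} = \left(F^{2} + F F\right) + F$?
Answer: $- \frac{239879}{418300} \approx -0.57346$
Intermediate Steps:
$Z{\left(F \right)} = F + 2 F^{2}$ ($Z{\left(F \right)} = \left(F^{2} + F^{2}\right) + F = 2 F^{2} + F = F + 2 F^{2}$)
$\frac{1577 u - 230417}{356524 + Z{\left(-176 \right)}} = \frac{1577 \left(-6\right) - 230417}{356524 - 176 \left(1 + 2 \left(-176\right)\right)} = \frac{-9462 - 230417}{356524 - 176 \left(1 - 352\right)} = - \frac{239879}{356524 - -61776} = - \frac{239879}{356524 + 61776} = - \frac{239879}{418300}$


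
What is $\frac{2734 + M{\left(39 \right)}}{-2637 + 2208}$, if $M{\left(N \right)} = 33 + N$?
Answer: $- \frac{2806}{429} \approx -6.5408$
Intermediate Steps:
$\frac{2734 + M{\left(39 \right)}}{-2637 + 2208} = \frac{2734 + \left(33 + 39\right)}{-2637 + 2208} = \frac{2734 + 72}{-429} = 2806 \left(- \frac{1}{429}\right) = - \frac{2806}{429}$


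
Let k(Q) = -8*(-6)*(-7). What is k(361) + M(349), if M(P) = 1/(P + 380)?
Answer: -244943/729 ≈ -336.00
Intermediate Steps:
M(P) = 1/(380 + P)
k(Q) = -336 (k(Q) = 48*(-7) = -336)
k(361) + M(349) = -336 + 1/(380 + 349) = -336 + 1/729 = -244943/729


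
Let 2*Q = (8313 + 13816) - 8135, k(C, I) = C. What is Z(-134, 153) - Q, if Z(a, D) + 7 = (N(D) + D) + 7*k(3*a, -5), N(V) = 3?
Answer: -9662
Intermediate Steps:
Z(a, D) = -4 + D + 21*a (Z(a, D) = -7 + ((3 + D) + 7*(3*a)) = -7 + ((3 + D) + 21*a) = -7 + (3 + D + 21*a) = -4 + D + 21*a)
Q = 6997 (Q = ((8313 + 13816) - 8135)/2 = (22129 - 8135)/2 = (½)*13994 = 6997)
Z(-134, 153) - Q = (-4 + 153 + 21*(-134)) - 1*6997 = (-4 + 153 - 2814) - 6997 = -2665 - 6997 = -9662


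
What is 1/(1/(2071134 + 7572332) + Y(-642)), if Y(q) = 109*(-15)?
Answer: -9643466/15767066909 ≈ -0.00061162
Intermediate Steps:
Y(q) = -1635
1/(1/(2071134 + 7572332) + Y(-642)) = 1/(1/(2071134 + 7572332) - 1635) = 1/(1/9643466 - 1635) = 1/(-15767066909/9643466) = -9643466/15767066909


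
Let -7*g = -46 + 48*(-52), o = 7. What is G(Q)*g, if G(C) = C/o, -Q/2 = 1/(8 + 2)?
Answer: -2542/245 ≈ -10.376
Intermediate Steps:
Q = -⅕ (Q = -2/(8 + 2) = -2/10 = -2*⅒ = -⅕ ≈ -0.20000)
g = 2542/7 (g = -(-46 + 48*(-52))/7 = -(-46 - 2496)/7 = -⅐*(-2542) = 2542/7 ≈ 363.14)
G(C) = C/7
G(Q)*g = ((⅐)*(-⅕))*(2542/7) = -1/35*2542/7 = -2542/245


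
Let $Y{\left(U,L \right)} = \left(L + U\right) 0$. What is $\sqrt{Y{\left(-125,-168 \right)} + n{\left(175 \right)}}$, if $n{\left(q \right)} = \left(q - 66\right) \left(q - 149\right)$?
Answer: $\sqrt{2834} \approx 53.235$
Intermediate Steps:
$Y{\left(U,L \right)} = 0$
$n{\left(q \right)} = \left(-149 + q\right) \left(-66 + q\right)$ ($n{\left(q \right)} = \left(-66 + q\right) \left(-149 + q\right) = \left(-149 + q\right) \left(-66 + q\right)$)
$\sqrt{Y{\left(-125,-168 \right)} + n{\left(175 \right)}} = \sqrt{0 + \left(9834 + 175^{2} - 37625\right)} = \sqrt{0 + \left(9834 + 30625 - 37625\right)} = \sqrt{0 + 2834} = \sqrt{2834}$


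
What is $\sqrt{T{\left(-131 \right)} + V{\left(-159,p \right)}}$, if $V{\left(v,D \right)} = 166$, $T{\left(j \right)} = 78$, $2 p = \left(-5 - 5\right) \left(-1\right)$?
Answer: $2 \sqrt{61} \approx 15.62$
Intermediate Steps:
$p = 5$ ($p = \frac{\left(-5 - 5\right) \left(-1\right)}{2} = \frac{\left(-10\right) \left(-1\right)}{2} = \frac{1}{2} \cdot 10 = 5$)
$\sqrt{T{\left(-131 \right)} + V{\left(-159,p \right)}} = \sqrt{78 + 166} = \sqrt{244} = 2 \sqrt{61}$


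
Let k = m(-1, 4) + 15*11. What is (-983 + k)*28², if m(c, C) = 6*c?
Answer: -646016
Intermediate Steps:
k = 159 (k = 6*(-1) + 15*11 = -6 + 165 = 159)
(-983 + k)*28² = (-983 + 159)*28² = -824*784 = -646016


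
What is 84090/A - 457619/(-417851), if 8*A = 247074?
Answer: 65693746921/17206686329 ≈ 3.8179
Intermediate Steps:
A = 123537/4 (A = (⅛)*247074 = 123537/4 ≈ 30884.)
84090/A - 457619/(-417851) = 84090/(123537/4) - 457619/(-417851) = 84090*(4/123537) - 457619*(-1/417851) = 112120/41179 + 457619/417851 = 65693746921/17206686329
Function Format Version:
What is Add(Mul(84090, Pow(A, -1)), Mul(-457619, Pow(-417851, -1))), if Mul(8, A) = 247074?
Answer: Rational(65693746921, 17206686329) ≈ 3.8179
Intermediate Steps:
A = Rational(123537, 4) (A = Mul(Rational(1, 8), 247074) = Rational(123537, 4) ≈ 30884.)
Add(Mul(84090, Pow(A, -1)), Mul(-457619, Pow(-417851, -1))) = Add(Mul(84090, Pow(Rational(123537, 4), -1)), Mul(-457619, Pow(-417851, -1))) = Add(Mul(84090, Rational(4, 123537)), Mul(-457619, Rational(-1, 417851))) = Add(Rational(112120, 41179), Rational(457619, 417851)) = Rational(65693746921, 17206686329)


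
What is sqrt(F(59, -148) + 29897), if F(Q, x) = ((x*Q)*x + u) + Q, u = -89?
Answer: sqrt(1322203) ≈ 1149.9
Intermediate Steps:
F(Q, x) = -89 + Q + Q*x**2 (F(Q, x) = ((x*Q)*x - 89) + Q = ((Q*x)*x - 89) + Q = (Q*x**2 - 89) + Q = (-89 + Q*x**2) + Q = -89 + Q + Q*x**2)
sqrt(F(59, -148) + 29897) = sqrt((-89 + 59 + 59*(-148)**2) + 29897) = sqrt((-89 + 59 + 59*21904) + 29897) = sqrt((-89 + 59 + 1292336) + 29897) = sqrt(1292306 + 29897) = sqrt(1322203)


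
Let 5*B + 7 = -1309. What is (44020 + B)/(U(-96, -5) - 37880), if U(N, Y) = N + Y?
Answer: -218784/189905 ≈ -1.1521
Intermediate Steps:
B = -1316/5 (B = -7/5 + (⅕)*(-1309) = -7/5 - 1309/5 = -1316/5 ≈ -263.20)
(44020 + B)/(U(-96, -5) - 37880) = (44020 - 1316/5)/((-96 - 5) - 37880) = 218784/(5*(-101 - 37880)) = (218784/5)/(-37981) = (218784/5)*(-1/37981) = -218784/189905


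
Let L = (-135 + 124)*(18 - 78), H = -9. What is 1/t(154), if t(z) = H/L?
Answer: -220/3 ≈ -73.333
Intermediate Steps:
L = 660 (L = -11*(-60) = 660)
t(z) = -3/220 (t(z) = -9/660 = -9*1/660 = -3/220)
1/t(154) = 1/(-3/220) = -220/3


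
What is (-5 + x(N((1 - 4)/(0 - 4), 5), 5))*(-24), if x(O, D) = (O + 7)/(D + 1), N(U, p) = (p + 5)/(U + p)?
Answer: 1956/23 ≈ 85.043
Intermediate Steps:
N(U, p) = (5 + p)/(U + p)
x(O, D) = (7 + O)/(1 + D)
(-5 + x(N((1 - 4)/(0 - 4), 5), 5))*(-24) = (-5 + (7 + (5 + 5)/((1 - 4)/(0 - 4) + 5))/(1 + 5))*(-24) = (-5 + (7 + 10/(-3/(-4) + 5))/6)*(-24) = (-5 + (7 + 10/(-3*(-¼) + 5))/6)*(-24) = (-5 + (7 + 10/(¾ + 5))/6)*(-24) = (-5 + (7 + 10/(23/4))/6)*(-24) = (-5 + (7 + (4/23)*10)/6)*(-24) = (-5 + (7 + 40/23)/6)*(-24) = (-5 + (⅙)*(201/23))*(-24) = (-5 + 67/46)*(-24) = -163/46*(-24) = 1956/23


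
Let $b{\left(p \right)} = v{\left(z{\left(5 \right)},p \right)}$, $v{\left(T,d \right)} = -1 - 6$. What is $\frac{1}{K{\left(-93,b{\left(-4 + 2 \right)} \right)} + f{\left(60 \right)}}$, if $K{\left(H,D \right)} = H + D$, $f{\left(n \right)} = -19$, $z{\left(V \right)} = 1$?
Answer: $- \frac{1}{119} \approx -0.0084034$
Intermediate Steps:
$v{\left(T,d \right)} = -7$ ($v{\left(T,d \right)} = -1 - 6 = -7$)
$b{\left(p \right)} = -7$
$K{\left(H,D \right)} = D + H$
$\frac{1}{K{\left(-93,b{\left(-4 + 2 \right)} \right)} + f{\left(60 \right)}} = \frac{1}{\left(-7 - 93\right) - 19} = \frac{1}{-100 - 19} = \frac{1}{-119} = - \frac{1}{119}$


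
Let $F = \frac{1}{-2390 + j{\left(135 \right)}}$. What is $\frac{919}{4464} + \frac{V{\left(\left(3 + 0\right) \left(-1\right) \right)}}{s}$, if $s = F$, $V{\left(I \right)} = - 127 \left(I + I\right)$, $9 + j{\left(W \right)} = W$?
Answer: $- \frac{7701149033}{4464} \approx -1.7252 \cdot 10^{6}$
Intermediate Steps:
$j{\left(W \right)} = -9 + W$
$V{\left(I \right)} = - 254 I$ ($V{\left(I \right)} = - 127 \cdot 2 I = - 254 I$)
$F = - \frac{1}{2264}$ ($F = \frac{1}{-2390 + \left(-9 + 135\right)} = \frac{1}{-2390 + 126} = \frac{1}{-2264} = - \frac{1}{2264} \approx -0.0004417$)
$s = - \frac{1}{2264} \approx -0.0004417$
$\frac{919}{4464} + \frac{V{\left(\left(3 + 0\right) \left(-1\right) \right)}}{s} = \frac{919}{4464} + \frac{\left(-254\right) \left(3 + 0\right) \left(-1\right)}{- \frac{1}{2264}} = 919 \cdot \frac{1}{4464} + - 254 \cdot 3 \left(-1\right) \left(-2264\right) = \frac{919}{4464} + \left(-254\right) \left(-3\right) \left(-2264\right) = \frac{919}{4464} + 762 \left(-2264\right) = \frac{919}{4464} - 1725168 = - \frac{7701149033}{4464}$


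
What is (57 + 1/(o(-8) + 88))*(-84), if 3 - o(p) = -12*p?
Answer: -23856/5 ≈ -4771.2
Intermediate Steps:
o(p) = 3 + 12*p (o(p) = 3 - (-12)*p = 3 + 12*p)
(57 + 1/(o(-8) + 88))*(-84) = (57 + 1/((3 + 12*(-8)) + 88))*(-84) = (57 + 1/((3 - 96) + 88))*(-84) = (57 + 1/(-93 + 88))*(-84) = (57 + 1/(-5))*(-84) = (57 - 1/5)*(-84) = (284/5)*(-84) = -23856/5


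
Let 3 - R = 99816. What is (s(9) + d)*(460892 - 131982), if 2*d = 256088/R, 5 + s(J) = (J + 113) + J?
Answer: 584914467220/14259 ≈ 4.1021e+7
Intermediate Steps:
R = -99813 (R = 3 - 1*99816 = 3 - 99816 = -99813)
s(J) = 108 + 2*J (s(J) = -5 + ((J + 113) + J) = -5 + ((113 + J) + J) = -5 + (113 + 2*J) = 108 + 2*J)
d = -18292/14259 (d = (256088/(-99813))/2 = (256088*(-1/99813))/2 = (½)*(-36584/14259) = -18292/14259 ≈ -1.2828)
(s(9) + d)*(460892 - 131982) = ((108 + 2*9) - 18292/14259)*(460892 - 131982) = ((108 + 18) - 18292/14259)*328910 = (126 - 18292/14259)*328910 = (1778342/14259)*328910 = 584914467220/14259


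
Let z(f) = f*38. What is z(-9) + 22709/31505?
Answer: -10752001/31505 ≈ -341.28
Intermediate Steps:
z(f) = 38*f
z(-9) + 22709/31505 = 38*(-9) + 22709/31505 = -342 + 22709*(1/31505) = -342 + 22709/31505 = -10752001/31505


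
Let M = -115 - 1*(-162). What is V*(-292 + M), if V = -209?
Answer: 51205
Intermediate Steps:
M = 47 (M = -115 + 162 = 47)
V*(-292 + M) = -209*(-292 + 47) = -209*(-245) = 51205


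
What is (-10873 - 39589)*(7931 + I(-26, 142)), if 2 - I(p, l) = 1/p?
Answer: -5204120829/13 ≈ -4.0032e+8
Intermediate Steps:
I(p, l) = 2 - 1/p
(-10873 - 39589)*(7931 + I(-26, 142)) = (-10873 - 39589)*(7931 + (2 - 1/(-26))) = -50462*(7931 + (2 - 1*(-1/26))) = -50462*(7931 + (2 + 1/26)) = -50462*(7931 + 53/26) = -50462*206259/26 = -5204120829/13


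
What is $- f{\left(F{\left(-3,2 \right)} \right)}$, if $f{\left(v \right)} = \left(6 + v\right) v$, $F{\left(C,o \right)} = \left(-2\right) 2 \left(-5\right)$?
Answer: $-520$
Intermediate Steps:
$F{\left(C,o \right)} = 20$ ($F{\left(C,o \right)} = \left(-4\right) \left(-5\right) = 20$)
$f{\left(v \right)} = v \left(6 + v\right)$
$- f{\left(F{\left(-3,2 \right)} \right)} = - 20 \left(6 + 20\right) = - 20 \cdot 26 = \left(-1\right) 520 = -520$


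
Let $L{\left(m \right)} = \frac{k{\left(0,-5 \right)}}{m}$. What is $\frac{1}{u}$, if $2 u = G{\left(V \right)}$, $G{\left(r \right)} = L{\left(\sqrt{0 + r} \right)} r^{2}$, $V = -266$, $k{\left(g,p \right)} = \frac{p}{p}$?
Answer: $\frac{i \sqrt{266}}{35378} \approx 0.00046101 i$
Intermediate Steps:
$k{\left(g,p \right)} = 1$
$L{\left(m \right)} = \frac{1}{m}$ ($L{\left(m \right)} = 1 \frac{1}{m} = \frac{1}{m}$)
$G{\left(r \right)} = r^{\frac{3}{2}}$ ($G{\left(r \right)} = \frac{r^{2}}{\sqrt{0 + r}} = \frac{r^{2}}{\sqrt{r}} = r^{\frac{3}{2}}$)
$u = - 133 i \sqrt{266}$ ($u = \frac{\left(-266\right)^{\frac{3}{2}}}{2} = \frac{\left(-266\right) i \sqrt{266}}{2} = - 133 i \sqrt{266} \approx - 2169.2 i$)
$\frac{1}{u} = \frac{1}{\left(-133\right) i \sqrt{266}} = \frac{i \sqrt{266}}{35378}$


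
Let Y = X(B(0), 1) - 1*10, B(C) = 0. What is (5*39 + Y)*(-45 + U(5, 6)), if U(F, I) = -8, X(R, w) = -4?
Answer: -9593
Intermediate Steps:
Y = -14 (Y = -4 - 1*10 = -4 - 10 = -14)
(5*39 + Y)*(-45 + U(5, 6)) = (5*39 - 14)*(-45 - 8) = (195 - 14)*(-53) = 181*(-53) = -9593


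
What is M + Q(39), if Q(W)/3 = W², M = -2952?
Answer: 1611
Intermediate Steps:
Q(W) = 3*W²
M + Q(39) = -2952 + 3*39² = -2952 + 3*1521 = -2952 + 4563 = 1611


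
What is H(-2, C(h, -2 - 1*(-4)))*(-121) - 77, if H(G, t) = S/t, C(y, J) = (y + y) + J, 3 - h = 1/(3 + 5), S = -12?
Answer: 3421/31 ≈ 110.35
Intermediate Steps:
h = 23/8 (h = 3 - 1/(3 + 5) = 3 - 1/8 = 3 - 1*⅛ = 3 - ⅛ = 23/8 ≈ 2.8750)
C(y, J) = J + 2*y (C(y, J) = 2*y + J = J + 2*y)
H(G, t) = -12/t
H(-2, C(h, -2 - 1*(-4)))*(-121) - 77 = -12/((-2 - 1*(-4)) + 2*(23/8))*(-121) - 77 = -12/((-2 + 4) + 23/4)*(-121) - 77 = -12/(2 + 23/4)*(-121) - 77 = -12/31/4*(-121) - 77 = -12*4/31*(-121) - 77 = -48/31*(-121) - 77 = 5808/31 - 77 = 3421/31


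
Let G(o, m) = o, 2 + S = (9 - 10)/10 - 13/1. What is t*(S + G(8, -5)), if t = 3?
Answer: -213/10 ≈ -21.300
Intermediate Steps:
S = -151/10 (S = -2 + ((9 - 10)/10 - 13/1) = -2 + (-1*1/10 - 13*1) = -2 + (-1/10 - 13) = -2 - 131/10 = -151/10 ≈ -15.100)
t*(S + G(8, -5)) = 3*(-151/10 + 8) = 3*(-71/10) = -213/10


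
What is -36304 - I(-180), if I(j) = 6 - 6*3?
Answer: -36292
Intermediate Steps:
I(j) = -12 (I(j) = 6 - 18 = -12)
-36304 - I(-180) = -36304 - 1*(-12) = -36304 + 12 = -36292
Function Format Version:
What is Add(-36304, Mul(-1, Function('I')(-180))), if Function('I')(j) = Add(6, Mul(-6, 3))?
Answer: -36292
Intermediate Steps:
Function('I')(j) = -12 (Function('I')(j) = Add(6, -18) = -12)
Add(-36304, Mul(-1, Function('I')(-180))) = Add(-36304, Mul(-1, -12)) = Add(-36304, 12) = -36292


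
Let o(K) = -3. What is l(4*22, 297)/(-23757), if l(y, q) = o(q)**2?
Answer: -3/7919 ≈ -0.00037884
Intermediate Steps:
l(y, q) = 9 (l(y, q) = (-3)**2 = 9)
l(4*22, 297)/(-23757) = 9/(-23757) = 9*(-1/23757) = -3/7919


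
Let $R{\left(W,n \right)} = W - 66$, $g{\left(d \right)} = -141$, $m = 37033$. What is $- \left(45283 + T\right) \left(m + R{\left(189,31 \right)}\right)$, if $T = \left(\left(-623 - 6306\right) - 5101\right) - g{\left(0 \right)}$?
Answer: $-1240787464$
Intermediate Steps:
$R{\left(W,n \right)} = -66 + W$ ($R{\left(W,n \right)} = W - 66 = -66 + W$)
$T = -11889$ ($T = \left(\left(-623 - 6306\right) - 5101\right) - -141 = \left(-6929 - 5101\right) + 141 = -12030 + 141 = -11889$)
$- \left(45283 + T\right) \left(m + R{\left(189,31 \right)}\right) = - \left(45283 - 11889\right) \left(37033 + \left(-66 + 189\right)\right) = - 33394 \left(37033 + 123\right) = - 33394 \cdot 37156 = \left(-1\right) 1240787464 = -1240787464$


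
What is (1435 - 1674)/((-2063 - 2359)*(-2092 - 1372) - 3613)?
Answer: -239/15314195 ≈ -1.5606e-5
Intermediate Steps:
(1435 - 1674)/((-2063 - 2359)*(-2092 - 1372) - 3613) = -239/(-4422*(-3464) - 3613) = -239/(15317808 - 3613) = -239/15314195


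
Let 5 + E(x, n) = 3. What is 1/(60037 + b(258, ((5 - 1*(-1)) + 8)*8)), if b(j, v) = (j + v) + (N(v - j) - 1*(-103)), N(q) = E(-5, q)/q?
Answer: 73/4417231 ≈ 1.6526e-5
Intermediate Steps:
E(x, n) = -2 (E(x, n) = -5 + 3 = -2)
N(q) = -2/q
b(j, v) = 103 + j + v - 2/(v - j) (b(j, v) = (j + v) + (-2/(v - j) - 1*(-103)) = (j + v) + (-2/(v - j) + 103) = (j + v) + (103 - 2/(v - j)) = 103 + j + v - 2/(v - j))
1/(60037 + b(258, ((5 - 1*(-1)) + 8)*8)) = 1/(60037 + (2 + (258 - ((5 - 1*(-1)) + 8)*8)*(103 + 258 + ((5 - 1*(-1)) + 8)*8))/(258 - ((5 - 1*(-1)) + 8)*8)) = 1/(60037 + (2 + (258 - ((5 + 1) + 8)*8)*(103 + 258 + ((5 + 1) + 8)*8))/(258 - ((5 + 1) + 8)*8)) = 1/(60037 + (2 + (258 - (6 + 8)*8)*(103 + 258 + (6 + 8)*8))/(258 - (6 + 8)*8)) = 1/(60037 + (2 + (258 - 14*8)*(103 + 258 + 14*8))/(258 - 14*8)) = 1/(60037 + (2 + (258 - 1*112)*(103 + 258 + 112))/(258 - 1*112)) = 1/(60037 + (2 + (258 - 112)*473)/(258 - 112)) = 1/(60037 + (2 + 146*473)/146) = 1/(60037 + (2 + 69058)/146) = 1/(60037 + (1/146)*69060) = 1/(60037 + 34530/73) = 1/(4417231/73) = 73/4417231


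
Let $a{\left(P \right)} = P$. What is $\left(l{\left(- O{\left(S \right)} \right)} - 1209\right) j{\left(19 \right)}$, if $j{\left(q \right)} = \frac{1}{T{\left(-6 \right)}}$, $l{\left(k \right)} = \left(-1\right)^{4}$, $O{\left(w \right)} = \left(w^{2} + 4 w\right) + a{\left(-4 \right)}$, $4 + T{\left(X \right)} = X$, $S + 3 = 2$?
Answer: $\frac{604}{5} \approx 120.8$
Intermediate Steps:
$S = -1$ ($S = -3 + 2 = -1$)
$T{\left(X \right)} = -4 + X$
$O{\left(w \right)} = -4 + w^{2} + 4 w$ ($O{\left(w \right)} = \left(w^{2} + 4 w\right) - 4 = -4 + w^{2} + 4 w$)
$l{\left(k \right)} = 1$
$j{\left(q \right)} = - \frac{1}{10}$ ($j{\left(q \right)} = \frac{1}{-4 - 6} = \frac{1}{-10} = - \frac{1}{10}$)
$\left(l{\left(- O{\left(S \right)} \right)} - 1209\right) j{\left(19 \right)} = \left(1 - 1209\right) \left(- \frac{1}{10}\right) = \left(-1208\right) \left(- \frac{1}{10}\right) = \frac{604}{5}$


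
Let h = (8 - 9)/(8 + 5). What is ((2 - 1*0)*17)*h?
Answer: -34/13 ≈ -2.6154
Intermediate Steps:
h = -1/13 ≈ -0.076923
((2 - 1*0)*17)*h = ((2 - 1*0)*17)*(-1/13) = ((2 + 0)*17)*(-1/13) = (2*17)*(-1/13) = 34*(-1/13) = -34/13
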